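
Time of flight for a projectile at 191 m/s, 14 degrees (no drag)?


T = 2*v0*sin(theta)/g = 2*191*sin(14°)/9.81 = 9.42 s

9.42 s


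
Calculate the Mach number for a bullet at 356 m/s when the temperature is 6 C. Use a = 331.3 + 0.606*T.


a = 331.3 + 0.606*(6) = 334.936 m/s
M = v/a = 356/334.936 = 1.063

1.063


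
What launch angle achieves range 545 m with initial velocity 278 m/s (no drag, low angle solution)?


sin(2*theta) = R*g/v0^2 = 545*9.81/278^2 = 0.0691793, theta = arcsin(0.0691793)/2 = 1.983°

1.983 degrees


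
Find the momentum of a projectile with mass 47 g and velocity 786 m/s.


p = m*v = 0.047*786 = 36.94 kg·m/s

36.94 kg·m/s


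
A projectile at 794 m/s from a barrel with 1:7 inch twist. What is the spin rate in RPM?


twist_m = 7*0.0254 = 0.1778 m
spin = v/twist = 794/0.1778 = 4465.692 rev/s
RPM = spin*60 = 4465.692*60 ≈ 267942 RPM

267942 RPM


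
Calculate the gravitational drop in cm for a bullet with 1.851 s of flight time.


drop = 0.5*g*t^2 = 0.5*9.81*1.851^2 = 16.8055 m ≈ 1681 cm

1681 cm


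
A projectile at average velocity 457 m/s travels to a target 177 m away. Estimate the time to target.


t = d/v = 177/457 = 0.3873 s

0.3873 s


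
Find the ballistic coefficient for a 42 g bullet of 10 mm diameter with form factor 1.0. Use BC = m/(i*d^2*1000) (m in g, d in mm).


BC = m/(i*d^2*1000) = 42/(1.0 * 10^2 * 1000) = 0.00042

0.00042


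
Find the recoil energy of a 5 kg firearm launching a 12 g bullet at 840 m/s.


v_r = m_p*v_p/m_gun = 0.012*840/5 = 2.016 m/s, E_r = 0.5*m_gun*v_r^2 = 0.5*5*2.016^2 = 10.16 J

10.16 J


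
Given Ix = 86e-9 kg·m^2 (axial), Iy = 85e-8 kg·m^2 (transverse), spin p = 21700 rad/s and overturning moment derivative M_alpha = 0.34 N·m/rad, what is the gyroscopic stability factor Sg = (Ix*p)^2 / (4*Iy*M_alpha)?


Sg = Ix^2 * p^2 / (4 * Iy * M_alpha) = (86e-9)^2 * 21700^2 / (4 * 85e-8 * 0.34) = 3.013

3.013


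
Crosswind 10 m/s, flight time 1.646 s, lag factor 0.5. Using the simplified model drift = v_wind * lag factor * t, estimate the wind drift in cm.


drift = v_wind * lag * t = 10 * 0.5 * 1.646 = 8.23 m ≈ 823 cm

823 cm


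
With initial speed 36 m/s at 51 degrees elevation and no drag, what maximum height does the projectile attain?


H = (v0*sin(theta))^2 / (2g) = (36*sin(51°))^2 / (2*9.81) = 39.89 m

39.89 m


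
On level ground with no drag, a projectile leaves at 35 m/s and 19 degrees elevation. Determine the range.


R = v0^2 * sin(2*theta) / g = 35^2 * sin(2*19°) / 9.81 = 76.88 m

76.88 m


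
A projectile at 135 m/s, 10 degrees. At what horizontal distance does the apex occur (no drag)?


R = v0^2*sin(2*theta)/g = 135^2*sin(2*10°)/9.81 = 635.404 m
apex_dist = R/2 = 635.404/2 = 317.7 m

317.7 m


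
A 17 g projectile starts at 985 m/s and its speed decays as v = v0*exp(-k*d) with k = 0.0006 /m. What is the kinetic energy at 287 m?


v = v0*exp(-k*d) = 985*exp(-0.0006*287) = 829.184 m/s
E = 0.5*m*v^2 = 0.5*0.017*829.184^2 = 5844 J

5844 J


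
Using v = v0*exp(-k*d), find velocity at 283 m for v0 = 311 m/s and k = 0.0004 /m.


v = v0*exp(-k*d) = 311*exp(-0.0004*283) = 277.7 m/s

277.7 m/s


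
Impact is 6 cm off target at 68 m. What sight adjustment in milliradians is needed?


1 mrad subtends 1 cm per 10 m of range, so adj = error_cm / (dist_m / 10) = 6 / (68/10) = 0.8824 mrad

0.8824 mrad


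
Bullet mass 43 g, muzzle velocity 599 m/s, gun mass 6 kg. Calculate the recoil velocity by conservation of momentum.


v_recoil = m_p * v_p / m_gun = 0.043 * 599 / 6 = 4.293 m/s

4.293 m/s


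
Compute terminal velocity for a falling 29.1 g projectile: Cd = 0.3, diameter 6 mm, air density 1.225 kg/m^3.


A = pi*(d/2)^2 = pi*(6/2000)^2 = 2.82743e-05 m^2
vt = sqrt(2mg/(Cd*rho*A)) = sqrt(2*0.0291*9.81/(0.3 * 1.225 * 2.82743e-05)) = 234.4 m/s

234.4 m/s


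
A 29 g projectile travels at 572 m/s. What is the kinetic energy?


E = 0.5*m*v^2 = 0.5*0.029*572^2 = 4744 J

4744 J


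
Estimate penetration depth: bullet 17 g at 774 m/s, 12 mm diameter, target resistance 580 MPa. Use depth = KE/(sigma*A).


A = pi*(d/2)^2 = pi*(12/2)^2 = 113.097 mm^2
E = 0.5*m*v^2 = 0.5*0.017*774^2 = 5092.15 J
depth = E/(sigma*A) = 5092.15 J / (580 MPa * 113.097 mm^2) = 5092.15/(580 * 113.097) m = 0.0776284 m ≈ 77.63 mm

77.63 mm


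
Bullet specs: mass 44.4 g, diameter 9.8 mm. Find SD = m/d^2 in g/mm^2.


SD = m/d^2 = 44.4/9.8^2 = 0.4623 g/mm^2

0.4623 g/mm^2


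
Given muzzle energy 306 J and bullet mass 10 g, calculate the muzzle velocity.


v = sqrt(2*E/m) = sqrt(2*306/0.01) = 247.4 m/s

247.4 m/s


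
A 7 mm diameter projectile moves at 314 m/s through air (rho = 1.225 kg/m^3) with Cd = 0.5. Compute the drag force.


A = pi*(d/2)^2 = pi*(7/2000)^2 = 3.84845e-05 m^2
Fd = 0.5*Cd*rho*A*v^2 = 0.5*0.5*1.225*3.84845e-05*314^2 = 1.162 N

1.162 N


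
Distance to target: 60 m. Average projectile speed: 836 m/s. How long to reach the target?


t = d/v = 60/836 = 0.07177 s

0.07177 s


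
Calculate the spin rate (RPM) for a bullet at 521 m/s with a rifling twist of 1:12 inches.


twist_m = 12*0.0254 = 0.3048 m
spin = v/twist = 521/0.3048 = 1709.318 rev/s
RPM = spin*60 = 1709.318*60 ≈ 102559 RPM

102559 RPM


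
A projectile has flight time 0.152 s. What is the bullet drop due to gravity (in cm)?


drop = 0.5*g*t^2 = 0.5*9.81*0.152^2 = 0.113325 m ≈ 11.33 cm

11.33 cm


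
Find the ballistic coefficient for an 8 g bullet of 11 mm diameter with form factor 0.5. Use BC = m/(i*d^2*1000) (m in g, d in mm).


BC = m/(i*d^2*1000) = 8/(0.5 * 11^2 * 1000) = 0.0001322

0.0001322


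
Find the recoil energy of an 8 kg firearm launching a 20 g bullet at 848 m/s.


v_r = m_p*v_p/m_gun = 0.02*848/8 = 2.12 m/s, E_r = 0.5*m_gun*v_r^2 = 0.5*8*2.12^2 = 17.98 J

17.98 J


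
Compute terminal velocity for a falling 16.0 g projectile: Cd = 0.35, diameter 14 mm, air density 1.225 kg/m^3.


A = pi*(d/2)^2 = pi*(14/2000)^2 = 1.53938e-04 m^2
vt = sqrt(2mg/(Cd*rho*A)) = sqrt(2*0.016*9.81/(0.35 * 1.225 * 1.53938e-04)) = 68.97 m/s

68.97 m/s


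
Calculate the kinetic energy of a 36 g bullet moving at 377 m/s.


E = 0.5*m*v^2 = 0.5*0.036*377^2 = 2558 J

2558 J


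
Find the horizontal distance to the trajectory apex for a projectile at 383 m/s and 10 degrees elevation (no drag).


R = v0^2*sin(2*theta)/g = 383^2*sin(2*10°)/9.81 = 5114.23 m
apex_dist = R/2 = 5114.23/2 = 2557 m

2557 m


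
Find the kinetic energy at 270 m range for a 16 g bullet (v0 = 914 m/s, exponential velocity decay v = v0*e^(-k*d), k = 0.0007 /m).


v = v0*exp(-k*d) = 914*exp(-0.0007*270) = 756.597 m/s
E = 0.5*m*v^2 = 0.5*0.016*756.597^2 = 4580 J

4580 J


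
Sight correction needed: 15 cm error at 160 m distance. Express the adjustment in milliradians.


1 mrad subtends 1 cm per 10 m of range, so adj = error_cm / (dist_m / 10) = 15 / (160/10) = 0.9375 mrad

0.9375 mrad


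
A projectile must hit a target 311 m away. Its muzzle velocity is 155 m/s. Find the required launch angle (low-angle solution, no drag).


sin(2*theta) = R*g/v0^2 = 311*9.81/155^2 = 0.126989, theta = arcsin(0.126989)/2 = 3.648°

3.648 degrees


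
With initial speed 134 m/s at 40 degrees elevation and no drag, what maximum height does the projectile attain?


H = (v0*sin(theta))^2 / (2g) = (134*sin(40°))^2 / (2*9.81) = 378.1 m

378.1 m


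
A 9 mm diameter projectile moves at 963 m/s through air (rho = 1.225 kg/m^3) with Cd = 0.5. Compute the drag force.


A = pi*(d/2)^2 = pi*(9/2000)^2 = 6.36173e-05 m^2
Fd = 0.5*Cd*rho*A*v^2 = 0.5*0.5*1.225*6.36173e-05*963^2 = 18.07 N

18.07 N


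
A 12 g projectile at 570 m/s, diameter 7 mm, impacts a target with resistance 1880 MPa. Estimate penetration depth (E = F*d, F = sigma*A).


A = pi*(d/2)^2 = pi*(7/2)^2 = 38.4845 mm^2
E = 0.5*m*v^2 = 0.5*0.012*570^2 = 1949.4 J
depth = E/(sigma*A) = 1949.4 J / (1880 MPa * 38.4845 mm^2) = 1949.4/(1880 * 38.4845) m = 0.0269437 m ≈ 26.94 mm

26.94 mm


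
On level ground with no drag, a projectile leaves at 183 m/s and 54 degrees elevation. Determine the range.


R = v0^2 * sin(2*theta) / g = 183^2 * sin(2*54°) / 9.81 = 3247 m

3247 m


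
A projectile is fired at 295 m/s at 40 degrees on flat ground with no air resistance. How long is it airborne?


T = 2*v0*sin(theta)/g = 2*295*sin(40°)/9.81 = 38.66 s

38.66 s


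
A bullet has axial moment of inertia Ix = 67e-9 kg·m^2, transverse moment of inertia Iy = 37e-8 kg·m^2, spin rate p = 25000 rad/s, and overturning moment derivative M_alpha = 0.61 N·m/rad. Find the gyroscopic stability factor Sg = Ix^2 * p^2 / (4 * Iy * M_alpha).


Sg = Ix^2 * p^2 / (4 * Iy * M_alpha) = (67e-9)^2 * 25000^2 / (4 * 37e-8 * 0.61) = 3.108

3.108


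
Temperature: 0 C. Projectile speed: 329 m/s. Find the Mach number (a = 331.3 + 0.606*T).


a = 331.3 + 0.606*(0) = 331.3 m/s
M = v/a = 329/331.3 = 0.9931

0.9931


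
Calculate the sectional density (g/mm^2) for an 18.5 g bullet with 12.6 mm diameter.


SD = m/d^2 = 18.5/12.6^2 = 0.1165 g/mm^2

0.1165 g/mm^2


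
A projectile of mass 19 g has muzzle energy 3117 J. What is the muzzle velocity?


v = sqrt(2*E/m) = sqrt(2*3117/0.019) = 572.8 m/s

572.8 m/s


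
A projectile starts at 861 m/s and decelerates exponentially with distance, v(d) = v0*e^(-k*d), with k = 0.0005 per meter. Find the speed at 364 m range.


v = v0*exp(-k*d) = 861*exp(-0.0005*364) = 717.7 m/s

717.7 m/s


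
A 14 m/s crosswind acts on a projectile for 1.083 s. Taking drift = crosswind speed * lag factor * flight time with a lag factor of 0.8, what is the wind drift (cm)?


drift = v_wind * lag * t = 14 * 0.8 * 1.083 = 12.1296 m ≈ 1213 cm

1213 cm


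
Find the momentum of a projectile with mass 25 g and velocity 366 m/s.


p = m*v = 0.025*366 = 9.15 kg·m/s

9.15 kg·m/s


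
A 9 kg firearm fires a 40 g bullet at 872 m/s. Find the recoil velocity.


v_recoil = m_p * v_p / m_gun = 0.04 * 872 / 9 = 3.876 m/s

3.876 m/s


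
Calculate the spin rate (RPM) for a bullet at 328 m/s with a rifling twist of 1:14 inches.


twist_m = 14*0.0254 = 0.3556 m
spin = v/twist = 328/0.3556 = 922.3847 rev/s
RPM = spin*60 = 922.3847*60 ≈ 55343 RPM

55343 RPM


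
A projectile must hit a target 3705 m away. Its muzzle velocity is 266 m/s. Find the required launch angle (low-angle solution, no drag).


sin(2*theta) = R*g/v0^2 = 3705*9.81/266^2 = 0.513682, theta = arcsin(0.513682)/2 = 15.45°

15.45 degrees


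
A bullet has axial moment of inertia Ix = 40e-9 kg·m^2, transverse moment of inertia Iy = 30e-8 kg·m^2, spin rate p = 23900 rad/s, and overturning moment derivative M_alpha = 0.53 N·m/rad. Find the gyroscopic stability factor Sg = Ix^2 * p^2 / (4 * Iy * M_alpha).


Sg = Ix^2 * p^2 / (4 * Iy * M_alpha) = (40e-9)^2 * 23900^2 / (4 * 30e-8 * 0.53) = 1.437

1.437


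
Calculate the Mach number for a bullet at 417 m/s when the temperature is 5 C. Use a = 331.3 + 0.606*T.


a = 331.3 + 0.606*(5) = 334.33 m/s
M = v/a = 417/334.33 = 1.247

1.247


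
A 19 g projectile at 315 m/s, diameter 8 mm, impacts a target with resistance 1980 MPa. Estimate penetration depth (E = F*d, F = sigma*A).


A = pi*(d/2)^2 = pi*(8/2)^2 = 50.2655 mm^2
E = 0.5*m*v^2 = 0.5*0.019*315^2 = 942.637 J
depth = E/(sigma*A) = 942.637 J / (1980 MPa * 50.2655 mm^2) = 942.637/(1980 * 50.2655) m = 0.0094713 m ≈ 9.471 mm

9.471 mm


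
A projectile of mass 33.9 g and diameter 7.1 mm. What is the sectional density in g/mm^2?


SD = m/d^2 = 33.9/7.1^2 = 0.6725 g/mm^2

0.6725 g/mm^2


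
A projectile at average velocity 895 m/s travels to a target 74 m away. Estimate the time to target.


t = d/v = 74/895 = 0.08268 s

0.08268 s


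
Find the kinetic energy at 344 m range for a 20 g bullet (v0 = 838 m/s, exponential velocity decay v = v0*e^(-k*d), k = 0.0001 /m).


v = v0*exp(-k*d) = 838*exp(-0.0001*344) = 809.663 m/s
E = 0.5*m*v^2 = 0.5*0.02*809.663^2 = 6556 J

6556 J


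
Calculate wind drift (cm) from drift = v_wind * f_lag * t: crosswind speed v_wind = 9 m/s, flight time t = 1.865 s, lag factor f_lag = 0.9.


drift = v_wind * lag * t = 9 * 0.9 * 1.865 = 15.1065 m ≈ 1511 cm

1511 cm


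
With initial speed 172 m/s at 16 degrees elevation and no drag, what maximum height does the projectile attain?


H = (v0*sin(theta))^2 / (2g) = (172*sin(16°))^2 / (2*9.81) = 114.6 m

114.6 m


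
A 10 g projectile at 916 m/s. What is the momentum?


p = m*v = 0.01*916 = 9.16 kg·m/s

9.16 kg·m/s


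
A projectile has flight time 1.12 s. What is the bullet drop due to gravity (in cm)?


drop = 0.5*g*t^2 = 0.5*9.81*1.12^2 = 6.15283 m ≈ 615.3 cm

615.3 cm


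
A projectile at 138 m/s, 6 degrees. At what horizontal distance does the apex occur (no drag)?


R = v0^2*sin(2*theta)/g = 138^2*sin(2*6°)/9.81 = 403.616 m
apex_dist = R/2 = 403.616/2 = 201.8 m

201.8 m


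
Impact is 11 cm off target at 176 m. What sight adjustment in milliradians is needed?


1 mrad subtends 1 cm per 10 m of range, so adj = error_cm / (dist_m / 10) = 11 / (176/10) = 0.625 mrad

0.625 mrad


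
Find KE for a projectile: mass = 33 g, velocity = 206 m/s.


E = 0.5*m*v^2 = 0.5*0.033*206^2 = 700.2 J

700.2 J


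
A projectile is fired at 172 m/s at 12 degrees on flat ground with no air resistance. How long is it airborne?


T = 2*v0*sin(theta)/g = 2*172*sin(12°)/9.81 = 7.291 s

7.291 s


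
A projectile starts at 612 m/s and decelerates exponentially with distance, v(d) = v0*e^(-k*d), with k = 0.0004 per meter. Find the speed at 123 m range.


v = v0*exp(-k*d) = 612*exp(-0.0004*123) = 582.6 m/s

582.6 m/s


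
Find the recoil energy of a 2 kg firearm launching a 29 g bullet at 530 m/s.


v_r = m_p*v_p/m_gun = 0.029*530/2 = 7.685 m/s, E_r = 0.5*m_gun*v_r^2 = 0.5*2*7.685^2 = 59.06 J

59.06 J


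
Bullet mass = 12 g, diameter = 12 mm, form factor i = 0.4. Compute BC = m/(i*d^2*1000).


BC = m/(i*d^2*1000) = 12/(0.4 * 12^2 * 1000) = 0.0002083

0.0002083


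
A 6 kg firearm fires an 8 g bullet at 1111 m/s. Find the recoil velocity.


v_recoil = m_p * v_p / m_gun = 0.008 * 1111 / 6 = 1.481 m/s

1.481 m/s


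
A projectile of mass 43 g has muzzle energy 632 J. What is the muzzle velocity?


v = sqrt(2*E/m) = sqrt(2*632/0.043) = 171.5 m/s

171.5 m/s


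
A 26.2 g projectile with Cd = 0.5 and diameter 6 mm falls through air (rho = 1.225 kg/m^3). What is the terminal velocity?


A = pi*(d/2)^2 = pi*(6/2000)^2 = 2.82743e-05 m^2
vt = sqrt(2mg/(Cd*rho*A)) = sqrt(2*0.0262*9.81/(0.5 * 1.225 * 2.82743e-05)) = 172.3 m/s

172.3 m/s


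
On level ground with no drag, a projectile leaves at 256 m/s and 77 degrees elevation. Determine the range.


R = v0^2 * sin(2*theta) / g = 256^2 * sin(2*77°) / 9.81 = 2929 m

2929 m


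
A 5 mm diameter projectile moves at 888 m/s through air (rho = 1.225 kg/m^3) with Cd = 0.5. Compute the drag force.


A = pi*(d/2)^2 = pi*(5/2000)^2 = 1.96350e-05 m^2
Fd = 0.5*Cd*rho*A*v^2 = 0.5*0.5*1.225*1.96350e-05*888^2 = 4.742 N

4.742 N


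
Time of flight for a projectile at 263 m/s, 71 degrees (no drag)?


T = 2*v0*sin(theta)/g = 2*263*sin(71°)/9.81 = 50.7 s

50.7 s


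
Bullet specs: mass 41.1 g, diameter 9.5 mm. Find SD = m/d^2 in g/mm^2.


SD = m/d^2 = 41.1/9.5^2 = 0.4554 g/mm^2

0.4554 g/mm^2


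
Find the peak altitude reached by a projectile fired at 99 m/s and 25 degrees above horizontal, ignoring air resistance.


H = (v0*sin(theta))^2 / (2g) = (99*sin(25°))^2 / (2*9.81) = 89.22 m

89.22 m


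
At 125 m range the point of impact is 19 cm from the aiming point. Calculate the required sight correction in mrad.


1 mrad subtends 1 cm per 10 m of range, so adj = error_cm / (dist_m / 10) = 19 / (125/10) = 1.52 mrad

1.52 mrad


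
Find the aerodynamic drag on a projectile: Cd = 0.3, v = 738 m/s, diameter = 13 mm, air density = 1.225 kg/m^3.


A = pi*(d/2)^2 = pi*(13/2000)^2 = 1.32732e-04 m^2
Fd = 0.5*Cd*rho*A*v^2 = 0.5*0.3*1.225*1.32732e-04*738^2 = 13.28 N

13.28 N


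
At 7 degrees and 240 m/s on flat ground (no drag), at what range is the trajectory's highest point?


R = v0^2*sin(2*theta)/g = 240^2*sin(2*7°)/9.81 = 1420.46 m
apex_dist = R/2 = 1420.46/2 = 710.2 m

710.2 m


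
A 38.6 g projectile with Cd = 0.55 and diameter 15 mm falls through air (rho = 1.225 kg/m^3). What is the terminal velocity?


A = pi*(d/2)^2 = pi*(15/2000)^2 = 1.76715e-04 m^2
vt = sqrt(2mg/(Cd*rho*A)) = sqrt(2*0.0386*9.81/(0.55 * 1.225 * 1.76715e-04)) = 79.75 m/s

79.75 m/s


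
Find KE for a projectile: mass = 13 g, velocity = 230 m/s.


E = 0.5*m*v^2 = 0.5*0.013*230^2 = 343.8 J

343.8 J


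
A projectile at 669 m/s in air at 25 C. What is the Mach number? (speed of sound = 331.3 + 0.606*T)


a = 331.3 + 0.606*(25) = 346.45 m/s
M = v/a = 669/346.45 = 1.931

1.931


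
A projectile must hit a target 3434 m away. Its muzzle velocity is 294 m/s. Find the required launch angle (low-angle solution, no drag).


sin(2*theta) = R*g/v0^2 = 3434*9.81/294^2 = 0.38974, theta = arcsin(0.38974)/2 = 11.47°

11.47 degrees


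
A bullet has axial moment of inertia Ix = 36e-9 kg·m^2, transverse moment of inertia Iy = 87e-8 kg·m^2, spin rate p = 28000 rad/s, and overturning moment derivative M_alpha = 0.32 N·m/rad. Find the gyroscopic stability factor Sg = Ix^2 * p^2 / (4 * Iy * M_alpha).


Sg = Ix^2 * p^2 / (4 * Iy * M_alpha) = (36e-9)^2 * 28000^2 / (4 * 87e-8 * 0.32) = 0.9124

0.9124


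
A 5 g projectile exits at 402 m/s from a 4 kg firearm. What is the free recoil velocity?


v_recoil = m_p * v_p / m_gun = 0.005 * 402 / 4 = 0.5025 m/s

0.5025 m/s


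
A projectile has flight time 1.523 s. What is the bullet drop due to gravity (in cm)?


drop = 0.5*g*t^2 = 0.5*9.81*1.523^2 = 11.3773 m ≈ 1138 cm

1138 cm


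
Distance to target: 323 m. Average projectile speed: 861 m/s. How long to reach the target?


t = d/v = 323/861 = 0.3751 s

0.3751 s


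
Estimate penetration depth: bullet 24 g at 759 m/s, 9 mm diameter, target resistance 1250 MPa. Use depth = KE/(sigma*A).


A = pi*(d/2)^2 = pi*(9/2)^2 = 63.6173 mm^2
E = 0.5*m*v^2 = 0.5*0.024*759^2 = 6912.97 J
depth = E/(sigma*A) = 6912.97 J / (1250 MPa * 63.6173 mm^2) = 6912.97/(1250 * 63.6173) m = 0.086932 m ≈ 86.93 mm

86.93 mm


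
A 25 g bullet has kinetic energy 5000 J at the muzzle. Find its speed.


v = sqrt(2*E/m) = sqrt(2*5000/0.025) = 632.5 m/s

632.5 m/s


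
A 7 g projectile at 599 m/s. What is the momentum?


p = m*v = 0.007*599 = 4.193 kg·m/s

4.193 kg·m/s


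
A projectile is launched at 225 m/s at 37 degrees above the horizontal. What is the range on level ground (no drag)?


R = v0^2 * sin(2*theta) / g = 225^2 * sin(2*37°) / 9.81 = 4961 m

4961 m


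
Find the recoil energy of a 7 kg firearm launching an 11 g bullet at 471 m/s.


v_r = m_p*v_p/m_gun = 0.011*471/7 = 0.740143 m/s, E_r = 0.5*m_gun*v_r^2 = 0.5*7*0.740143^2 = 1.917 J

1.917 J


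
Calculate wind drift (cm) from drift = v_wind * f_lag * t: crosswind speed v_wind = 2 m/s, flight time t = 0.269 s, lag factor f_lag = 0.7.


drift = v_wind * lag * t = 2 * 0.7 * 0.269 = 0.3766 m ≈ 37.66 cm

37.66 cm


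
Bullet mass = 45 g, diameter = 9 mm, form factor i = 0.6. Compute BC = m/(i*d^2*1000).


BC = m/(i*d^2*1000) = 45/(0.6 * 9^2 * 1000) = 0.0009259

0.0009259


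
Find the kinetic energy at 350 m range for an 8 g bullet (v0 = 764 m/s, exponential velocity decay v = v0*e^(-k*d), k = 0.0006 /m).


v = v0*exp(-k*d) = 764*exp(-0.0006*350) = 619.286 m/s
E = 0.5*m*v^2 = 0.5*0.008*619.286^2 = 1534 J

1534 J


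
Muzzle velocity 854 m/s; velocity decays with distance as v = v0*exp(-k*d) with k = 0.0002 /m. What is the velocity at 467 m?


v = v0*exp(-k*d) = 854*exp(-0.0002*467) = 777.8 m/s

777.8 m/s


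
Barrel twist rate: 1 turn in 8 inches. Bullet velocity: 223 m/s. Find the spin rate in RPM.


twist_m = 8*0.0254 = 0.2032 m
spin = v/twist = 223/0.2032 = 1097.441 rev/s
RPM = spin*60 = 1097.441*60 ≈ 65846 RPM

65846 RPM


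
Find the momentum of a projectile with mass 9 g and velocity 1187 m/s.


p = m*v = 0.009*1187 = 10.68 kg·m/s

10.68 kg·m/s


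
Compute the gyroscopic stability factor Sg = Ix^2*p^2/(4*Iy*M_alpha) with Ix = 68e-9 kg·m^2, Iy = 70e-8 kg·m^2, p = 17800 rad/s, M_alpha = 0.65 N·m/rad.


Sg = Ix^2 * p^2 / (4 * Iy * M_alpha) = (68e-9)^2 * 17800^2 / (4 * 70e-8 * 0.65) = 0.805

0.805


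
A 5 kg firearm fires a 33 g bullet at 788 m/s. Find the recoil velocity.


v_recoil = m_p * v_p / m_gun = 0.033 * 788 / 5 = 5.201 m/s

5.201 m/s


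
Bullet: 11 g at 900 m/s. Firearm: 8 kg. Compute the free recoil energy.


v_r = m_p*v_p/m_gun = 0.011*900/8 = 1.2375 m/s, E_r = 0.5*m_gun*v_r^2 = 0.5*8*1.2375^2 = 6.126 J

6.126 J


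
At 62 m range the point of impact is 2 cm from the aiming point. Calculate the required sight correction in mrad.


1 mrad subtends 1 cm per 10 m of range, so adj = error_cm / (dist_m / 10) = 2 / (62/10) = 0.3226 mrad

0.3226 mrad


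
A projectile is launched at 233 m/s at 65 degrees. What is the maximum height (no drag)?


H = (v0*sin(theta))^2 / (2g) = (233*sin(65°))^2 / (2*9.81) = 2273 m

2273 m


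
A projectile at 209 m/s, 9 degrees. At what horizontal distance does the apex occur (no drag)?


R = v0^2*sin(2*theta)/g = 209^2*sin(2*9°)/9.81 = 1375.96 m
apex_dist = R/2 = 1375.96/2 = 688 m

688 m


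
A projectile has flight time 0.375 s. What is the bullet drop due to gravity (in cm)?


drop = 0.5*g*t^2 = 0.5*9.81*0.375^2 = 0.689766 m ≈ 68.98 cm

68.98 cm


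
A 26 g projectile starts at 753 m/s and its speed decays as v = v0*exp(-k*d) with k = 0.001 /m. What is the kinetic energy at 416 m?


v = v0*exp(-k*d) = 753*exp(-0.001*416) = 496.739 m/s
E = 0.5*m*v^2 = 0.5*0.026*496.739^2 = 3208 J

3208 J


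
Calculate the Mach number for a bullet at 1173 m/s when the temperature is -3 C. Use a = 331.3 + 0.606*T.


a = 331.3 + 0.606*(-3) = 329.482 m/s
M = v/a = 1173/329.482 = 3.56

3.56


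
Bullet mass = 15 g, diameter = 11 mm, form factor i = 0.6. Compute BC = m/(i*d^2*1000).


BC = m/(i*d^2*1000) = 15/(0.6 * 11^2 * 1000) = 0.0002066

0.0002066


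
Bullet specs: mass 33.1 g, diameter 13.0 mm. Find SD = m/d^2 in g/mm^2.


SD = m/d^2 = 33.1/13.0^2 = 0.1959 g/mm^2

0.1959 g/mm^2


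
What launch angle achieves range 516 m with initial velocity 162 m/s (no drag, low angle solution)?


sin(2*theta) = R*g/v0^2 = 516*9.81/162^2 = 0.192881, theta = arcsin(0.192881)/2 = 5.56°

5.56 degrees


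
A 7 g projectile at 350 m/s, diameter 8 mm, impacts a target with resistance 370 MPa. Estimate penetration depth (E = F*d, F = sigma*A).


A = pi*(d/2)^2 = pi*(8/2)^2 = 50.2655 mm^2
E = 0.5*m*v^2 = 0.5*0.007*350^2 = 428.75 J
depth = E/(sigma*A) = 428.75 J / (370 MPa * 50.2655 mm^2) = 428.75/(370 * 50.2655) m = 0.0230533 m ≈ 23.05 mm

23.05 mm


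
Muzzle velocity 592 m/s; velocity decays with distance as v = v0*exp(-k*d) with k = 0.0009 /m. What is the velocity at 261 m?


v = v0*exp(-k*d) = 592*exp(-0.0009*261) = 468.1 m/s

468.1 m/s


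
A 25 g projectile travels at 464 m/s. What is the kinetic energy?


E = 0.5*m*v^2 = 0.5*0.025*464^2 = 2691 J

2691 J


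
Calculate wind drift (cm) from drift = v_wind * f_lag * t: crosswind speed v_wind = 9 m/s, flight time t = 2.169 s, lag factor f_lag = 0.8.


drift = v_wind * lag * t = 9 * 0.8 * 2.169 = 15.6168 m ≈ 1562 cm

1562 cm


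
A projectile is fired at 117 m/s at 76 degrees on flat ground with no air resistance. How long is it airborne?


T = 2*v0*sin(theta)/g = 2*117*sin(76°)/9.81 = 23.14 s

23.14 s


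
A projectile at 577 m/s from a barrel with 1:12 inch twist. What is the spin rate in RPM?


twist_m = 12*0.0254 = 0.3048 m
spin = v/twist = 577/0.3048 = 1893.045 rev/s
RPM = spin*60 = 1893.045*60 ≈ 113583 RPM

113583 RPM


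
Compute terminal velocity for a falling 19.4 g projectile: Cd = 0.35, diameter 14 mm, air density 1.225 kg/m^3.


A = pi*(d/2)^2 = pi*(14/2000)^2 = 1.53938e-04 m^2
vt = sqrt(2mg/(Cd*rho*A)) = sqrt(2*0.0194*9.81/(0.35 * 1.225 * 1.53938e-04)) = 75.94 m/s

75.94 m/s


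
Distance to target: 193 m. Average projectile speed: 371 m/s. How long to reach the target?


t = d/v = 193/371 = 0.5202 s

0.5202 s


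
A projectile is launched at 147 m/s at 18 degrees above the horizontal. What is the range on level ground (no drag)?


R = v0^2 * sin(2*theta) / g = 147^2 * sin(2*18°) / 9.81 = 1295 m

1295 m


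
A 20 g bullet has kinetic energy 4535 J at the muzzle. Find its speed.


v = sqrt(2*E/m) = sqrt(2*4535/0.02) = 673.4 m/s

673.4 m/s


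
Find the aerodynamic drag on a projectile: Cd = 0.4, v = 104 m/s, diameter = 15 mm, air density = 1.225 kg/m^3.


A = pi*(d/2)^2 = pi*(15/2000)^2 = 1.76715e-04 m^2
Fd = 0.5*Cd*rho*A*v^2 = 0.5*0.4*1.225*1.76715e-04*104^2 = 0.4683 N

0.4683 N


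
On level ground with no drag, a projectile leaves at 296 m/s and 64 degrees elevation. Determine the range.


R = v0^2 * sin(2*theta) / g = 296^2 * sin(2*64°) / 9.81 = 7038 m

7038 m


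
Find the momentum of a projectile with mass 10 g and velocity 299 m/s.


p = m*v = 0.01*299 = 2.99 kg·m/s

2.99 kg·m/s


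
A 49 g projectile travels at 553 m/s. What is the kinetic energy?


E = 0.5*m*v^2 = 0.5*0.049*553^2 = 7492 J

7492 J


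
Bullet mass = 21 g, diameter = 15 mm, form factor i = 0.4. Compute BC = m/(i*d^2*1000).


BC = m/(i*d^2*1000) = 21/(0.4 * 15^2 * 1000) = 0.0002333

0.0002333


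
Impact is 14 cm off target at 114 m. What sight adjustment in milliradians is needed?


1 mrad subtends 1 cm per 10 m of range, so adj = error_cm / (dist_m / 10) = 14 / (114/10) = 1.228 mrad

1.228 mrad


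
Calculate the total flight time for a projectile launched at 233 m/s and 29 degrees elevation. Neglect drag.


T = 2*v0*sin(theta)/g = 2*233*sin(29°)/9.81 = 23.03 s

23.03 s


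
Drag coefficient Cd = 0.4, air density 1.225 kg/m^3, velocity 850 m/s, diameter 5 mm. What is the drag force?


A = pi*(d/2)^2 = pi*(5/2000)^2 = 1.96350e-05 m^2
Fd = 0.5*Cd*rho*A*v^2 = 0.5*0.4*1.225*1.96350e-05*850^2 = 3.476 N

3.476 N


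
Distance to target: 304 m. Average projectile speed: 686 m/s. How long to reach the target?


t = d/v = 304/686 = 0.4431 s

0.4431 s


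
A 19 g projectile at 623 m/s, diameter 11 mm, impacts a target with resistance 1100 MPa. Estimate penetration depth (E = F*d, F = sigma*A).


A = pi*(d/2)^2 = pi*(11/2)^2 = 95.0332 mm^2
E = 0.5*m*v^2 = 0.5*0.019*623^2 = 3687.23 J
depth = E/(sigma*A) = 3687.23 J / (1100 MPa * 95.0332 mm^2) = 3687.23/(1100 * 95.0332) m = 0.0352721 m ≈ 35.27 mm

35.27 mm


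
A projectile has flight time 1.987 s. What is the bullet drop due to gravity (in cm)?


drop = 0.5*g*t^2 = 0.5*9.81*1.987^2 = 19.3658 m ≈ 1937 cm

1937 cm


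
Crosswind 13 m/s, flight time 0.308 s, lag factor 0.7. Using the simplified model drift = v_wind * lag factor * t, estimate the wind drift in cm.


drift = v_wind * lag * t = 13 * 0.7 * 0.308 = 2.8028 m ≈ 280.3 cm

280.3 cm


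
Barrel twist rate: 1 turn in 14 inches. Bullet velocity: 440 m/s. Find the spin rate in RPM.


twist_m = 14*0.0254 = 0.3556 m
spin = v/twist = 440/0.3556 = 1237.345 rev/s
RPM = spin*60 = 1237.345*60 ≈ 74241 RPM

74241 RPM


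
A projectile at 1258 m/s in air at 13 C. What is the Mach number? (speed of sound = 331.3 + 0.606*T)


a = 331.3 + 0.606*(13) = 339.178 m/s
M = v/a = 1258/339.178 = 3.709

3.709


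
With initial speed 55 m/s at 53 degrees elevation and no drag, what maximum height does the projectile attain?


H = (v0*sin(theta))^2 / (2g) = (55*sin(53°))^2 / (2*9.81) = 98.34 m

98.34 m


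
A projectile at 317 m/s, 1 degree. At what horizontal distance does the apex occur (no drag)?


R = v0^2*sin(2*theta)/g = 317^2*sin(2*1°)/9.81 = 357.494 m
apex_dist = R/2 = 357.494/2 = 178.7 m

178.7 m


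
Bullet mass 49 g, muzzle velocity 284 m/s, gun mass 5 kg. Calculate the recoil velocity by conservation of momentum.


v_recoil = m_p * v_p / m_gun = 0.049 * 284 / 5 = 2.783 m/s

2.783 m/s


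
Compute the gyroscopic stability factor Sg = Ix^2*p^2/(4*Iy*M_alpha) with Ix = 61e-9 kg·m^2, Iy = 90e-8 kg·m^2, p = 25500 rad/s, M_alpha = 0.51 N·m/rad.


Sg = Ix^2 * p^2 / (4 * Iy * M_alpha) = (61e-9)^2 * 25500^2 / (4 * 90e-8 * 0.51) = 1.318

1.318


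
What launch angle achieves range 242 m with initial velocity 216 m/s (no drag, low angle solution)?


sin(2*theta) = R*g/v0^2 = 242*9.81/216^2 = 0.0508835, theta = arcsin(0.0508835)/2 = 1.458°

1.458 degrees


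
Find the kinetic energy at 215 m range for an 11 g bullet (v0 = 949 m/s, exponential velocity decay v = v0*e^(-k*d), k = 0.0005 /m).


v = v0*exp(-k*d) = 949*exp(-0.0005*215) = 852.275 m/s
E = 0.5*m*v^2 = 0.5*0.011*852.275^2 = 3995 J

3995 J


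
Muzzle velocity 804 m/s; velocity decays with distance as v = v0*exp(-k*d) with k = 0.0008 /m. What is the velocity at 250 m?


v = v0*exp(-k*d) = 804*exp(-0.0008*250) = 658.3 m/s

658.3 m/s


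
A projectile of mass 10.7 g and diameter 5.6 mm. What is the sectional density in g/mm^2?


SD = m/d^2 = 10.7/5.6^2 = 0.3412 g/mm^2

0.3412 g/mm^2


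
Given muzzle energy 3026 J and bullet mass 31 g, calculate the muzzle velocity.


v = sqrt(2*E/m) = sqrt(2*3026/0.031) = 441.8 m/s

441.8 m/s


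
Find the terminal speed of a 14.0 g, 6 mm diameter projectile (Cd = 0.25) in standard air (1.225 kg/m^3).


A = pi*(d/2)^2 = pi*(6/2000)^2 = 2.82743e-05 m^2
vt = sqrt(2mg/(Cd*rho*A)) = sqrt(2*0.014*9.81/(0.25 * 1.225 * 2.82743e-05)) = 178.1 m/s

178.1 m/s


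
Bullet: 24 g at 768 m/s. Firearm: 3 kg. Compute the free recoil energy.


v_r = m_p*v_p/m_gun = 0.024*768/3 = 6.144 m/s, E_r = 0.5*m_gun*v_r^2 = 0.5*3*6.144^2 = 56.62 J

56.62 J


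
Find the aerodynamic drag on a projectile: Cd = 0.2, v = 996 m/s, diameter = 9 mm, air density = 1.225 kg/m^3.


A = pi*(d/2)^2 = pi*(9/2000)^2 = 6.36173e-05 m^2
Fd = 0.5*Cd*rho*A*v^2 = 0.5*0.2*1.225*6.36173e-05*996^2 = 7.731 N

7.731 N


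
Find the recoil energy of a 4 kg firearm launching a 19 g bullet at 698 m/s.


v_r = m_p*v_p/m_gun = 0.019*698/4 = 3.3155 m/s, E_r = 0.5*m_gun*v_r^2 = 0.5*4*3.3155^2 = 21.99 J

21.99 J


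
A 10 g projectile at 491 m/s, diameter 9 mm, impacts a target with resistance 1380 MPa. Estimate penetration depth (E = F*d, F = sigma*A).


A = pi*(d/2)^2 = pi*(9/2)^2 = 63.6173 mm^2
E = 0.5*m*v^2 = 0.5*0.01*491^2 = 1205.4 J
depth = E/(sigma*A) = 1205.4 J / (1380 MPa * 63.6173 mm^2) = 1205.4/(1380 * 63.6173) m = 0.0137303 m ≈ 13.73 mm

13.73 mm


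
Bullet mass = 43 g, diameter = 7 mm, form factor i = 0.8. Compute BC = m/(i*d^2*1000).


BC = m/(i*d^2*1000) = 43/(0.8 * 7^2 * 1000) = 0.001097

0.001097


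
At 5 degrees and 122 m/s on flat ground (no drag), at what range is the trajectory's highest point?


R = v0^2*sin(2*theta)/g = 122^2*sin(2*5°)/9.81 = 263.464 m
apex_dist = R/2 = 263.464/2 = 131.7 m

131.7 m


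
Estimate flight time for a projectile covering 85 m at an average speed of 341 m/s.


t = d/v = 85/341 = 0.2493 s

0.2493 s


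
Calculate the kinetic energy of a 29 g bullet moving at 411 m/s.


E = 0.5*m*v^2 = 0.5*0.029*411^2 = 2449 J

2449 J


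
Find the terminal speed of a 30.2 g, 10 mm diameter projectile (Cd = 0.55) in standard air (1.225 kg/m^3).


A = pi*(d/2)^2 = pi*(10/2000)^2 = 7.85398e-05 m^2
vt = sqrt(2mg/(Cd*rho*A)) = sqrt(2*0.0302*9.81/(0.55 * 1.225 * 7.85398e-05)) = 105.8 m/s

105.8 m/s


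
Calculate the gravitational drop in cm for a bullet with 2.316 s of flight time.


drop = 0.5*g*t^2 = 0.5*9.81*2.316^2 = 26.3097 m ≈ 2631 cm

2631 cm


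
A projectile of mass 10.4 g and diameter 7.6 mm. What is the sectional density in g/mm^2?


SD = m/d^2 = 10.4/7.6^2 = 0.1801 g/mm^2

0.1801 g/mm^2


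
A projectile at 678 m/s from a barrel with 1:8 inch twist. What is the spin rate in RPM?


twist_m = 8*0.0254 = 0.2032 m
spin = v/twist = 678/0.2032 = 3336.614 rev/s
RPM = spin*60 = 3336.614*60 ≈ 200197 RPM

200197 RPM


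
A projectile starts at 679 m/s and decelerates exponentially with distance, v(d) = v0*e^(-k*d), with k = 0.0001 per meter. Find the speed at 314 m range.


v = v0*exp(-k*d) = 679*exp(-0.0001*314) = 658 m/s

658 m/s


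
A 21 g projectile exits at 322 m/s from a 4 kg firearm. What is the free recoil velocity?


v_recoil = m_p * v_p / m_gun = 0.021 * 322 / 4 = 1.691 m/s

1.691 m/s


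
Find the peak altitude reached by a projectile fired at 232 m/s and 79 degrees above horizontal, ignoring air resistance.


H = (v0*sin(theta))^2 / (2g) = (232*sin(79°))^2 / (2*9.81) = 2643 m

2643 m


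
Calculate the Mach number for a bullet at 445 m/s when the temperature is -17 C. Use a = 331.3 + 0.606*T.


a = 331.3 + 0.606*(-17) = 320.998 m/s
M = v/a = 445/320.998 = 1.386

1.386


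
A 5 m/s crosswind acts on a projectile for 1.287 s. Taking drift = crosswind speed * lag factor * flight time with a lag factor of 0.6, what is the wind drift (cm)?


drift = v_wind * lag * t = 5 * 0.6 * 1.287 = 3.861 m ≈ 386.1 cm

386.1 cm


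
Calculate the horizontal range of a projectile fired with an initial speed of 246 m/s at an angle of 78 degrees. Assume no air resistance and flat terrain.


R = v0^2 * sin(2*theta) / g = 246^2 * sin(2*78°) / 9.81 = 2509 m

2509 m


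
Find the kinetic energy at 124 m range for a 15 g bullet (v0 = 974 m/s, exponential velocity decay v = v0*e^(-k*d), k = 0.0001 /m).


v = v0*exp(-k*d) = 974*exp(-0.0001*124) = 961.997 m/s
E = 0.5*m*v^2 = 0.5*0.015*961.997^2 = 6941 J

6941 J


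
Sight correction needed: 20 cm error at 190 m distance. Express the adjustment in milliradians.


1 mrad subtends 1 cm per 10 m of range, so adj = error_cm / (dist_m / 10) = 20 / (190/10) = 1.053 mrad

1.053 mrad


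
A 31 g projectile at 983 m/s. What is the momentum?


p = m*v = 0.031*983 = 30.47 kg·m/s

30.47 kg·m/s


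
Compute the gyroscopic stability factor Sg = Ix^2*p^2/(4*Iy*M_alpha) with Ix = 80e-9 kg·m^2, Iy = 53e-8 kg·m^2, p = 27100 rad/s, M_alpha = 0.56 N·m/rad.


Sg = Ix^2 * p^2 / (4 * Iy * M_alpha) = (80e-9)^2 * 27100^2 / (4 * 53e-8 * 0.56) = 3.959

3.959


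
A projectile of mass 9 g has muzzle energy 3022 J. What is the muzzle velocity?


v = sqrt(2*E/m) = sqrt(2*3022/0.009) = 819.5 m/s

819.5 m/s


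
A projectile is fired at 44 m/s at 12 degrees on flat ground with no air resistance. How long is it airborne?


T = 2*v0*sin(theta)/g = 2*44*sin(12°)/9.81 = 1.865 s

1.865 s


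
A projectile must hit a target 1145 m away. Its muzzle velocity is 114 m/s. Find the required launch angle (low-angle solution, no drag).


sin(2*theta) = R*g/v0^2 = 1145*9.81/114^2 = 0.864301, theta = arcsin(0.864301)/2 = 29.9°

29.9 degrees


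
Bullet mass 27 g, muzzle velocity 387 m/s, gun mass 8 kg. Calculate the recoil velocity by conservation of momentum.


v_recoil = m_p * v_p / m_gun = 0.027 * 387 / 8 = 1.306 m/s

1.306 m/s


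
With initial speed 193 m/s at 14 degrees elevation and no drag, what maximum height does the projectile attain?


H = (v0*sin(theta))^2 / (2g) = (193*sin(14°))^2 / (2*9.81) = 111.1 m

111.1 m


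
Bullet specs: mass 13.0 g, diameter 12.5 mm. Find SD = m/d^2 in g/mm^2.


SD = m/d^2 = 13.0/12.5^2 = 0.0832 g/mm^2

0.0832 g/mm^2


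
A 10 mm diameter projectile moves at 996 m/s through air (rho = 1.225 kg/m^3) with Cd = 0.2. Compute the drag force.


A = pi*(d/2)^2 = pi*(10/2000)^2 = 7.85398e-05 m^2
Fd = 0.5*Cd*rho*A*v^2 = 0.5*0.2*1.225*7.85398e-05*996^2 = 9.544 N

9.544 N


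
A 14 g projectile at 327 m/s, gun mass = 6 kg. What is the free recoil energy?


v_r = m_p*v_p/m_gun = 0.014*327/6 = 0.763 m/s, E_r = 0.5*m_gun*v_r^2 = 0.5*6*0.763^2 = 1.747 J

1.747 J


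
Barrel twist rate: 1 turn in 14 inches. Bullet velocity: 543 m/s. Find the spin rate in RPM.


twist_m = 14*0.0254 = 0.3556 m
spin = v/twist = 543/0.3556 = 1526.997 rev/s
RPM = spin*60 = 1526.997*60 ≈ 91620 RPM

91620 RPM


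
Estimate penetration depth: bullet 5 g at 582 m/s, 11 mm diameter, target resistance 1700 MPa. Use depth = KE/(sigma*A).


A = pi*(d/2)^2 = pi*(11/2)^2 = 95.0332 mm^2
E = 0.5*m*v^2 = 0.5*0.005*582^2 = 846.81 J
depth = E/(sigma*A) = 846.81 J / (1700 MPa * 95.0332 mm^2) = 846.81/(1700 * 95.0332) m = 0.00524158 m ≈ 5.242 mm

5.242 mm


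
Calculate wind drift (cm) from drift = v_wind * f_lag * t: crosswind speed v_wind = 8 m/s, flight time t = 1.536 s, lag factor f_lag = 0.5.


drift = v_wind * lag * t = 8 * 0.5 * 1.536 = 6.144 m ≈ 614.4 cm

614.4 cm


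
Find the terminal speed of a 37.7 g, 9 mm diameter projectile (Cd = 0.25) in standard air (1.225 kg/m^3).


A = pi*(d/2)^2 = pi*(9/2000)^2 = 6.36173e-05 m^2
vt = sqrt(2mg/(Cd*rho*A)) = sqrt(2*0.0377*9.81/(0.25 * 1.225 * 6.36173e-05)) = 194.8 m/s

194.8 m/s


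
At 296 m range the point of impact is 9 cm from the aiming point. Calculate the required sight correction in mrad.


1 mrad subtends 1 cm per 10 m of range, so adj = error_cm / (dist_m / 10) = 9 / (296/10) = 0.3041 mrad

0.3041 mrad


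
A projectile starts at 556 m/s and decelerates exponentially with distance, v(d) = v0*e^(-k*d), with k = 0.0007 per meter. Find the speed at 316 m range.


v = v0*exp(-k*d) = 556*exp(-0.0007*316) = 445.7 m/s

445.7 m/s


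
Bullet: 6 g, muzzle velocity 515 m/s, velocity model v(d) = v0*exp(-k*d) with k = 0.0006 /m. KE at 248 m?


v = v0*exp(-k*d) = 515*exp(-0.0006*248) = 443.797 m/s
E = 0.5*m*v^2 = 0.5*0.006*443.797^2 = 590.9 J

590.9 J


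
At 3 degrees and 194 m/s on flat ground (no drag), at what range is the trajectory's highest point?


R = v0^2*sin(2*theta)/g = 194^2*sin(2*3°)/9.81 = 401.023 m
apex_dist = R/2 = 401.023/2 = 200.5 m

200.5 m


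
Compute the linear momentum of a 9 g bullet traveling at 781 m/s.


p = m*v = 0.009*781 = 7.029 kg·m/s

7.029 kg·m/s


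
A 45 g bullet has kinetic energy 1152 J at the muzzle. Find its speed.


v = sqrt(2*E/m) = sqrt(2*1152/0.045) = 226.3 m/s

226.3 m/s


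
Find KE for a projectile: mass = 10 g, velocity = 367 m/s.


E = 0.5*m*v^2 = 0.5*0.01*367^2 = 673.4 J

673.4 J


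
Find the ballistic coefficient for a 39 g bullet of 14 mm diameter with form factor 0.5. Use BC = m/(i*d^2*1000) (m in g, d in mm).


BC = m/(i*d^2*1000) = 39/(0.5 * 14^2 * 1000) = 0.000398

0.000398


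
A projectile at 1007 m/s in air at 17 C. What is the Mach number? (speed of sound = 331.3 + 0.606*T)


a = 331.3 + 0.606*(17) = 341.602 m/s
M = v/a = 1007/341.602 = 2.948

2.948


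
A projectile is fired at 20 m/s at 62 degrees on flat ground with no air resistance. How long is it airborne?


T = 2*v0*sin(theta)/g = 2*20*sin(62°)/9.81 = 3.6 s

3.6 s


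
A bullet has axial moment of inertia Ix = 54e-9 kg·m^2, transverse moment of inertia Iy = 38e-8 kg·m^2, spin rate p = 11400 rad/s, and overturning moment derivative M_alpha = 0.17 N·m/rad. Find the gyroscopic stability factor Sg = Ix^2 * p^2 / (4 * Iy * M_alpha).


Sg = Ix^2 * p^2 / (4 * Iy * M_alpha) = (54e-9)^2 * 11400^2 / (4 * 38e-8 * 0.17) = 1.467

1.467


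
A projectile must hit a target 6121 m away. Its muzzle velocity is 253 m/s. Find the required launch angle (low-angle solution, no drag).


sin(2*theta) = R*g/v0^2 = 6121*9.81/253^2 = 0.938103, theta = arcsin(0.938103)/2 = 34.87°

34.87 degrees


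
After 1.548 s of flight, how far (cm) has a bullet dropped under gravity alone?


drop = 0.5*g*t^2 = 0.5*9.81*1.548^2 = 11.7539 m ≈ 1175 cm

1175 cm
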